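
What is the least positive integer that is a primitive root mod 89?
g = 3. For each prime q|88: 3^{44}≡88, 3^{8}≡64, none ≡ 1, so ord_89(3) = 88 and 3 is a primitive root.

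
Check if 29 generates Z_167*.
29^{83} ≡ 1 (mod 167) and 83 < 166, so ord_167(29) = 83 ≠ 166 and 29 is not a primitive root.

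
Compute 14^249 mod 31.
Using Fermat: 14^{30} ≡ 1 mod 31. 249 ≡ 9 mod 30. So 14^{249} ≡ 14^{9} ≡ 4 mod 31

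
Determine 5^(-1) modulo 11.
Since 11 is prime, by Fermat 5^(-1) ≡ 5^{9} ≡ 9 mod 11. Verify: 5 × 9 = 45 ≡ 1 mod 11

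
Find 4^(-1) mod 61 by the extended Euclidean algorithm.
Extended GCD: 4(-15) + 61(1) = 1. So 4^(-1) ≡ -15 ≡ 46 mod 61. Verify: 4 × 46 = 184 ≡ 1 mod 61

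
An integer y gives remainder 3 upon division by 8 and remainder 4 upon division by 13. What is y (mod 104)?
M = 8 × 13 = 104. M₁ = 13, y₁ ≡ 5 (mod 8). M₂ = 8, y₂ ≡ 5 (mod 13). y = 3×13×5 + 4×8×5 ≡ 43 (mod 104)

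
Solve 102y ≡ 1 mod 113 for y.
Since 113 is prime, by Fermat 102^(-1) ≡ 102^{111} ≡ 41 mod 113. Verify: 102 × 41 = 4182 ≡ 1 mod 113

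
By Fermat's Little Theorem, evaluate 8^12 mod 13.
By Fermat's Little Theorem, 8^{12} ≡ 1 (mod 13) since 13 is prime and gcd(8, 13) = 1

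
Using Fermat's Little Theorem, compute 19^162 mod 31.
By Fermat: 19^{30} ≡ 1 (mod 31). 162 ≡ 12 (mod 30). So 19^{162} ≡ 19^{12} ≡ 4 (mod 31)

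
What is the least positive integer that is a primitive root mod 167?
g = 5. For each prime q|166: 5^{83}≡166, 5^{2}≡25, none ≡ 1, so ord_167(5) = 166 and 5 is a primitive root.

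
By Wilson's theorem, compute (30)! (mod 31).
By Wilson's theorem, (30)! ≡ -1 ≡ 30 (mod 31)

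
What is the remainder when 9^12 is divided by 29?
By repeated squaring (mod 29): 9^{1}≡9, 9^{2}≡23, 9^{4}≡7, 9^{8}≡20. Then 9^{12} = 9^{8+4} ≡ 20 × 7 ≡ 24 (mod 29)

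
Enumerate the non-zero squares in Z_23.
QRs mod 23: {1, 2, 3, 4, 6, 8, 9, 12, 13, 16, 18}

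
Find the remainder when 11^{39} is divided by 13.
By Fermat: 11^{12} ≡ 1 (mod 13). 39 = 3×12 + 3. So 11^{39} ≡ 11^{3} ≡ 5 (mod 13)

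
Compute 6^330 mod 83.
Using Fermat: 6^{82} ≡ 1 (mod 83). 330 ≡ 2 (mod 82). So 6^{330} ≡ 6^{2} ≡ 36 (mod 83)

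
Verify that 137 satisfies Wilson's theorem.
(136)! mod 137 = 136. Since this equals -1 (mod 137), Wilson confirms 137 is prime.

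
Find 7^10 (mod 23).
By repeated squaring (mod 23): 7^{1}≡7, 7^{2}≡3, 7^{4}≡9, 7^{8}≡12. Then 7^{10} = 7^{8+2} ≡ 12 × 3 ≡ 13 (mod 23)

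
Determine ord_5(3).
Powers of 3 mod 5: 3^1≡3, 3^2≡4, 3^3≡2, 3^4≡1. So the order of 3 is 4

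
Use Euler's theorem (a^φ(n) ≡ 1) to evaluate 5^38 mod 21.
By Euler: 5^{12} ≡ 1 mod 21 since gcd(5, 21) = 1. 38 = 3×12 + 2. So 5^{38} ≡ 5^{2} ≡ 4 mod 21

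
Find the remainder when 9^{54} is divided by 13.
By Fermat: 9^{12} ≡ 1 mod 13. 54 = 4×12 + 6. So 9^{54} ≡ 9^{6} ≡ 1 mod 13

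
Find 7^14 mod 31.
By repeated squaring mod 31: 7^{1}≡7, 7^{2}≡18, 7^{4}≡14, 7^{8}≡10. Then 7^{14} = 7^{8+4+2} ≡ 10 × 14 × 18 ≡ 9 mod 31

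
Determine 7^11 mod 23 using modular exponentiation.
By repeated squaring (mod 23): 7^{1}≡7, 7^{2}≡3, 7^{4}≡9, 7^{8}≡12. Then 7^{11} = 7^{8+2+1} ≡ 12 × 3 × 7 ≡ 22 (mod 23)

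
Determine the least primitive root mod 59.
g = 2. For each prime q|58: 2^{29}≡58, 2^{2}≡4, none ≡ 1, so ord_59(2) = 58 and 2 is a primitive root.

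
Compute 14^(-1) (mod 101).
Since 101 is prime, by Fermat 14^(-1) ≡ 14^{99} ≡ 65 (mod 101). Verify: 14 × 65 = 910 ≡ 1 (mod 101)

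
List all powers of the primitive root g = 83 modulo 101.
83^1, 83^2, ..., 83^{100} mod 101: [83, 21, 26, 37, 41, 70, 53, 56, 2, 65, 42, 52, 74, 82, 39, 5, 11, 4, 29, 84, 3, 47, 63, 78, 10, 22, 8, 58, 67, 6, 94, 25, 55, 20, 44, 16, 15, 33, 12, 87, 50, 9, 40, 88, 32, 30, 66, 24, 73, 100, 18, 80, 75, 64, 60, 31, 48, 45, 99, 36, 59, 49, 27, 19, 62, 96, 90, 97, 72, 17, 98, 54, 38, 23, 91, 79, 93, 43, 34, 95, 7, 76, 46, 81, 57, 85, 86, 68, 89, 14, 51, 92, 61, 13, 69, 71, 35, 77, 28, 1]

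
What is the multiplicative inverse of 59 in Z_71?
Since 71 is prime, by Fermat 59^(-1) ≡ 59^{69} ≡ 65 mod 71. Verify: 59 × 65 = 3835 ≡ 1 mod 71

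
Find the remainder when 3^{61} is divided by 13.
By Fermat: 3^{12} ≡ 1 mod 13. 61 = 5×12 + 1. So 3^{61} ≡ 3^{1} ≡ 3 mod 13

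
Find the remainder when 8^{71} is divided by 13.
By Fermat: 8^{12} ≡ 1 (mod 13). 71 = 5×12 + 11. So 8^{71} ≡ 8^{11} ≡ 5 (mod 13)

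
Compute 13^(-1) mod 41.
Since 41 is prime, by Fermat 13^(-1) ≡ 13^{39} ≡ 19 mod 41. Verify: 13 × 19 = 247 ≡ 1 mod 41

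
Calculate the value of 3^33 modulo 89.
By repeated squaring (mod 89): 3^{1}≡3, 3^{2}≡9, 3^{4}≡81, 3^{8}≡64, 3^{16}≡2, 3^{32}≡4. Then 3^{33} = 3^{32+1} ≡ 4 × 3 ≡ 12 (mod 89)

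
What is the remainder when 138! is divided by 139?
By Wilson's theorem, (138)! ≡ -1 ≡ 138 (mod 139)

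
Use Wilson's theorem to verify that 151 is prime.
(150)! mod 151 = 150. Since this equals -1 mod 151, Wilson confirms 151 is prime.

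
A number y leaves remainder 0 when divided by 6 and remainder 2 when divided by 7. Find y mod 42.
M = 6 × 7 = 42. M₁ = 7, y₁ ≡ 1 mod 6. M₂ = 6, y₂ ≡ 6 mod 7. y = 0×7×1 + 2×6×6 ≡ 30 mod 42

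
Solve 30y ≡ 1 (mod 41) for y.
Since 41 is prime, by Fermat 30^(-1) ≡ 30^{39} ≡ 26 (mod 41). Verify: 30 × 26 = 780 ≡ 1 (mod 41)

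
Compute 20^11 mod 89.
By repeated squaring mod 89: 20^{1}≡20, 20^{2}≡44, 20^{4}≡67, 20^{8}≡39. Then 20^{11} = 20^{8+2+1} ≡ 39 × 44 × 20 ≡ 55 mod 89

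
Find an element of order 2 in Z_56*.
13 has order 2 mod 56 since 13^{2} ≡ 1 mod 56 and no smaller power works.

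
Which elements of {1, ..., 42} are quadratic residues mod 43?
QRs mod 43: {1, 4, 6, 9, 10, 11, 13, 14, 15, 16, 17, 21, 23, 24, 25, 31, 35, 36, 38, 40, 41}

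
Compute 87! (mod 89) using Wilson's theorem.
(88)! = (87)! × (88) ≡ -1 (mod 89). So (87)! ≡ -1 × (88)^(-1) ≡ (-1)×(-1) = 1 (mod 89)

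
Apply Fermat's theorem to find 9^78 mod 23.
By Fermat: 9^{22} ≡ 1 mod 23. 78 = 3×22 + 12. So 9^{78} ≡ 9^{12} ≡ 9 mod 23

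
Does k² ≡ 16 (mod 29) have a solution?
By Euler's criterion: 16^{14} ≡ 1 (mod 29). Since this equals 1, 16 is a QR.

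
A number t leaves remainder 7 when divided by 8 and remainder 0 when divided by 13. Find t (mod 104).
M = 8 × 13 = 104. M₁ = 13, y₁ ≡ 5 (mod 8). M₂ = 8, y₂ ≡ 5 (mod 13). t = 7×13×5 + 0×8×5 ≡ 39 (mod 104)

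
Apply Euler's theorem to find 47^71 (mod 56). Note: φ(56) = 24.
By Euler: 47^{24} ≡ 1 (mod 56) since gcd(47, 56) = 1. 71 = 2×24 + 23. So 47^{71} ≡ 47^{23} ≡ 31 (mod 56)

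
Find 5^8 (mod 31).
By repeated squaring (mod 31): 5^{1}≡5, 5^{2}≡25, 5^{4}≡5, 5^{8}≡25. So 5^{8} ≡ 25 (mod 31)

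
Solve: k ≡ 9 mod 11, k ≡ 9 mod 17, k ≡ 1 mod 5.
M = 11 × 17 × 5 = 935. M₁ = 85, y₁ ≡ 7 mod 11. M₂ = 55, y₂ ≡ 13 mod 17. M₃ = 187, y₃ ≡ 3 mod 5. k = 9×85×7 + 9×55×13 + 1×187×3 ≡ 196 mod 935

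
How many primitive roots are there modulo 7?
A prime p has φ(p-1) primitive roots; here φ(6) = 2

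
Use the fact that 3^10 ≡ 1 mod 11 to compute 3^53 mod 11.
By Fermat: 3^{10} ≡ 1 mod 11. 53 = 5×10 + 3. So 3^{53} ≡ 3^{3} ≡ 5 mod 11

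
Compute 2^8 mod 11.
By repeated squaring (mod 11): 2^{1}≡2, 2^{2}≡4, 2^{4}≡5, 2^{8}≡3. So 2^{8} ≡ 3 (mod 11)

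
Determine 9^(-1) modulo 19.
Since 19 is prime, by Fermat 9^(-1) ≡ 9^{17} ≡ 17 mod 19. Verify: 9 × 17 = 153 ≡ 1 mod 19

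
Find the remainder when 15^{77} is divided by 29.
By Fermat: 15^{28} ≡ 1 (mod 29). 77 = 2×28 + 21. So 15^{77} ≡ 15^{21} ≡ 12 (mod 29)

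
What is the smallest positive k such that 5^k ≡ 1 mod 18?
Powers of 5 mod 18: 5^1≡5, 5^2≡7, 5^3≡17, 5^4≡13, 5^5≡11, 5^6≡1. So the order of 5 is 6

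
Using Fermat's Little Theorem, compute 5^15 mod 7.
By Fermat: 5^{6} ≡ 1 (mod 7). 15 = 2×6 + 3. So 5^{15} ≡ 5^{3} ≡ 6 (mod 7)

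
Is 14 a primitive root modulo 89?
ord_89(14) divides 88. For each prime q|88: 14^{44}≡88, 14^{8}≡45, none ≡ 1. So 14 has order 88 and is a primitive root mod 89.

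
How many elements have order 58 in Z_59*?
A prime p has φ(p-1) primitive roots; here φ(58) = 28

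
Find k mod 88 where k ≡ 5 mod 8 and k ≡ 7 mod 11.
M = 8 × 11 = 88. M₁ = 11, y₁ ≡ 3 mod 8. M₂ = 8, y₂ ≡ 7 mod 11. k = 5×11×3 + 7×8×7 ≡ 29 mod 88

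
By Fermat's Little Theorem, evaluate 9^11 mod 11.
By Fermat: 9^{10} ≡ 1 mod 11. So 9^{11} = 9^{10} · 9^{1} ≡ 9^{1} ≡ 9 mod 11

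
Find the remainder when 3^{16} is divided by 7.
By Fermat: 3^{6} ≡ 1 (mod 7). 16 = 2×6 + 4. So 3^{16} ≡ 3^{4} ≡ 4 (mod 7)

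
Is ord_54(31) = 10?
Powers of 31 mod 54: 31^1≡31, 31^2≡43, 31^3≡37, 31^4≡13, 31^5≡25, 31^6≡19, 31^7≡49, 31^8≡7, 31^9≡1. Already 31^9≡1, so the order is 9 < 10. No, the actual order is 9.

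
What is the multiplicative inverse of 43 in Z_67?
Since 67 is prime, by Fermat 43^(-1) ≡ 43^{65} ≡ 53 mod 67. Verify: 43 × 53 = 2279 ≡ 1 mod 67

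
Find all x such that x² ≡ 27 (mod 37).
The square roots of 27 mod 37 are 8 and 29. Verify: 8² = 64 ≡ 27 (mod 37)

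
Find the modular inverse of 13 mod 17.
Since 17 is prime, by Fermat 13^(-1) ≡ 13^{15} ≡ 4 mod 17. Verify: 13 × 4 = 52 ≡ 1 mod 17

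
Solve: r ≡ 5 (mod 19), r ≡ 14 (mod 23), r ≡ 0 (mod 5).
M = 19 × 23 × 5 = 2185. M₁ = 115, y₁ ≡ 1 (mod 19). M₂ = 95, y₂ ≡ 8 (mod 23). M₃ = 437, y₃ ≡ 3 (mod 5). r = 5×115×1 + 14×95×8 + 0×437×3 ≡ 290 (mod 2185)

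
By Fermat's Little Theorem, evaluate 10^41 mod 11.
By Fermat: 10^{10} ≡ 1 (mod 11). 41 = 4×10 + 1. So 10^{41} ≡ 10^{1} ≡ 10 (mod 11)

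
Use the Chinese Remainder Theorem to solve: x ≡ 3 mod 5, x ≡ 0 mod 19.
M = 5 × 19 = 95. M₁ = 19, y₁ ≡ 4 mod 5. M₂ = 5, y₂ ≡ 4 mod 19. x = 3×19×4 + 0×5×4 ≡ 38 mod 95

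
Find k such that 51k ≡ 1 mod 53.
Since 53 is prime, by Fermat 51^(-1) ≡ 51^{51} ≡ 26 mod 53. Verify: 51 × 26 = 1326 ≡ 1 mod 53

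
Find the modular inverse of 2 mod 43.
Since 43 is prime, by Fermat 2^(-1) ≡ 2^{41} ≡ 22 (mod 43). Verify: 2 × 22 = 44 ≡ 1 (mod 43)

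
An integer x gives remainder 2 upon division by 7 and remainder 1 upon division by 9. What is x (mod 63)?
M = 7 × 9 = 63. M₁ = 9, y₁ ≡ 4 (mod 7). M₂ = 7, y₂ ≡ 4 (mod 9). x = 2×9×4 + 1×7×4 ≡ 37 (mod 63)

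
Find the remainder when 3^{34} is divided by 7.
By Fermat: 3^{6} ≡ 1 mod 7. 34 = 5×6 + 4. So 3^{34} ≡ 3^{4} ≡ 4 mod 7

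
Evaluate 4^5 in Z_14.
By repeated squaring (mod 14): 4^{1}≡4, 4^{2}≡2, 4^{4}≡4. Then 4^{5} = 4^{4+1} ≡ 4 × 4 ≡ 2 (mod 14)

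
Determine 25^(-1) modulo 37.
Since 37 is prime, by Fermat 25^(-1) ≡ 25^{35} ≡ 3 mod 37. Verify: 25 × 3 = 75 ≡ 1 mod 37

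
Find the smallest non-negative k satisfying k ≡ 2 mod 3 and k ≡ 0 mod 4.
M = 3 × 4 = 12. M₁ = 4, y₁ ≡ 1 mod 3. M₂ = 3, y₂ ≡ 3 mod 4. k = 2×4×1 + 0×3×3 ≡ 8 mod 12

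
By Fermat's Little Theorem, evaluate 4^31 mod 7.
By Fermat: 4^{6} ≡ 1 mod 7. 31 = 5×6 + 1. So 4^{31} ≡ 4^{1} ≡ 4 mod 7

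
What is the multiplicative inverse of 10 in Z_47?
Since 47 is prime, by Fermat 10^(-1) ≡ 10^{45} ≡ 33 mod 47. Verify: 10 × 33 = 330 ≡ 1 mod 47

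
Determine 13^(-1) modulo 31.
Since 31 is prime, by Fermat 13^(-1) ≡ 13^{29} ≡ 12 mod 31. Verify: 13 × 12 = 156 ≡ 1 mod 31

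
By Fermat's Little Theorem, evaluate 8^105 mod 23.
By Fermat: 8^{22} ≡ 1 (mod 23). 105 = 4×22 + 17. So 8^{105} ≡ 8^{17} ≡ 13 (mod 23)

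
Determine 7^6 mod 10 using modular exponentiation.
By repeated squaring mod 10: 7^{1}≡7, 7^{2}≡9, 7^{4}≡1. Then 7^{6} = 7^{4+2} ≡ 1 × 9 ≡ 9 mod 10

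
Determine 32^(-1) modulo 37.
Since 37 is prime, by Fermat 32^(-1) ≡ 32^{35} ≡ 22 mod 37. Verify: 32 × 22 = 704 ≡ 1 mod 37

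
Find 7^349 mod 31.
Using Fermat: 7^{30} ≡ 1 mod 31. 349 ≡ 19 mod 30. So 7^{349} ≡ 7^{19} ≡ 14 mod 31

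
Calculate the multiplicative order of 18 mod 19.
Powers of 18 mod 19: 18^1≡18, 18^2≡1. So the order of 18 is 2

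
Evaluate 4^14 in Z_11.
Using Fermat: 4^{10} ≡ 1 (mod 11). 14 ≡ 4 (mod 10). So 4^{14} ≡ 4^{4} ≡ 3 (mod 11)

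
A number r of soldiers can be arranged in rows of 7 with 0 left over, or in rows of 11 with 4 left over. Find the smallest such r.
M = 7 × 11 = 77. M₁ = 11, y₁ ≡ 2 mod 7. M₂ = 7, y₂ ≡ 8 mod 11. r = 0×11×2 + 4×7×8 ≡ 70 mod 77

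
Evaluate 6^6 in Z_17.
By repeated squaring mod 17: 6^{1}≡6, 6^{2}≡2, 6^{4}≡4. Then 6^{6} = 6^{4+2} ≡ 4 × 2 ≡ 8 mod 17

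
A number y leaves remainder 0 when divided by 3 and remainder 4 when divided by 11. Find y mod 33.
M = 3 × 11 = 33. M₁ = 11, y₁ ≡ 2 mod 3. M₂ = 3, y₂ ≡ 4 mod 11. y = 0×11×2 + 4×3×4 ≡ 15 mod 33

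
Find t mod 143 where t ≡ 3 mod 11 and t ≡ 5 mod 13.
M = 11 × 13 = 143. M₁ = 13, y₁ ≡ 6 mod 11. M₂ = 11, y₂ ≡ 6 mod 13. t = 3×13×6 + 5×11×6 ≡ 135 mod 143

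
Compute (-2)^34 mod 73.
By repeated squaring mod 73: (-2)^{1}≡71, (-2)^{2}≡4, (-2)^{4}≡16, (-2)^{8}≡37, (-2)^{16}≡55, (-2)^{32}≡32. Then (-2)^{34} = (-2)^{32+2} ≡ 32 × 4 ≡ 55 mod 73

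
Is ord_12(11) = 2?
Powers of 11 mod 12: 11^1≡11, 11^2≡1. First k with 11^k≡1 is k=2. Yes, ord_12(11) = 2.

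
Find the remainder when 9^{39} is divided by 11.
By Fermat: 9^{10} ≡ 1 mod 11. 39 = 3×10 + 9. So 9^{39} ≡ 9^{9} ≡ 5 mod 11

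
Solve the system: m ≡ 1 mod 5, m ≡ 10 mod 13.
M = 5 × 13 = 65. M₁ = 13, y₁ ≡ 2 mod 5. M₂ = 5, y₂ ≡ 8 mod 13. m = 1×13×2 + 10×5×8 ≡ 36 mod 65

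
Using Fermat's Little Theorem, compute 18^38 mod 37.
By Fermat: 18^{36} ≡ 1 (mod 37). So 18^{38} = 18^{36} · 18^{2} ≡ 18^{2} ≡ 28 (mod 37)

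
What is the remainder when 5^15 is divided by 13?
Using Fermat: 5^{12} ≡ 1 (mod 13). 15 ≡ 3 (mod 12). So 5^{15} ≡ 5^{3} ≡ 8 (mod 13)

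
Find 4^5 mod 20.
By repeated squaring mod 20: 4^{1}≡4, 4^{2}≡16, 4^{4}≡16. Then 4^{5} = 4^{4+1} ≡ 16 × 4 ≡ 4 mod 20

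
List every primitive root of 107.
There are φ(106) = 52 primitive roots mod 107: {2, 5, 6, 7, 8, 15, 17, 18, 20, 21, 22, 24, 26, 28, 31, 32, 38, 43, 45, 46, 50, 51, 54, 55, 58, 59, 60, 63, 65, 66, 67, 68, 70, 71, 72, 73, 74, 77, 78, 80, 82, 84, 88, 91, 93, 94, 95, 96, 97, 98, 103, 104}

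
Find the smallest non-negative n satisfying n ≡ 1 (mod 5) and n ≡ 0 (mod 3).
M = 5 × 3 = 15. M₁ = 3, y₁ ≡ 2 (mod 5). M₂ = 5, y₂ ≡ 2 (mod 3). n = 1×3×2 + 0×5×2 ≡ 6 (mod 15)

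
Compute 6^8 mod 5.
Using Fermat: 6^{4} ≡ 1 mod 5. 8 ≡ 0 mod 4. So 6^{8} ≡ 6^{0} ≡ 1 mod 5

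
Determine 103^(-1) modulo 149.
Since 149 is prime, by Fermat 103^(-1) ≡ 103^{147} ≡ 68 mod 149. Verify: 103 × 68 = 7004 ≡ 1 mod 149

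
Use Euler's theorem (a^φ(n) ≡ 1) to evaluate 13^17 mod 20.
By Euler: 13^{8} ≡ 1 mod 20 since gcd(13, 20) = 1. 17 = 2×8 + 1. So 13^{17} ≡ 13^{1} ≡ 13 mod 20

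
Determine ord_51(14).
Powers of 14 mod 51: 14^1≡14, 14^2≡43, 14^3≡41, 14^4≡13, 14^5≡29, 14^6≡49, 14^7≡23, 14^8≡16, 14^9≡20, 14^10≡25, 14^11≡44, 14^12≡4, 14^13≡5, 14^14≡19, 14^15≡11, 14^16≡1. Order = 16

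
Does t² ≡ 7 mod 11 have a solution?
By Euler's criterion: 7^{5} ≡ 10 mod 11. Since this equals -1 (≡ 10), 7 is not a QR.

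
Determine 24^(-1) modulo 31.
Since 31 is prime, by Fermat 24^(-1) ≡ 24^{29} ≡ 22 mod 31. Verify: 24 × 22 = 528 ≡ 1 mod 31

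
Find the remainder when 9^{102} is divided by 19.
By Fermat: 9^{18} ≡ 1 (mod 19). 102 = 5×18 + 12. So 9^{102} ≡ 9^{12} ≡ 7 (mod 19)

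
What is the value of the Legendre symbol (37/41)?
(37/41) = 37^{20} mod 41 = 1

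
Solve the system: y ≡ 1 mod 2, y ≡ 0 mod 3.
M = 2 × 3 = 6. M₁ = 3, y₁ ≡ 1 mod 2. M₂ = 2, y₂ ≡ 2 mod 3. y = 1×3×1 + 0×2×2 ≡ 3 mod 6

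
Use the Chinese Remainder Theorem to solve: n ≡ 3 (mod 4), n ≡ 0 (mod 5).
M = 4 × 5 = 20. M₁ = 5, y₁ ≡ 1 (mod 4). M₂ = 4, y₂ ≡ 4 (mod 5). n = 3×5×1 + 0×4×4 ≡ 15 (mod 20)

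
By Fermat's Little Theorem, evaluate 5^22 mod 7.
By Fermat: 5^{6} ≡ 1 (mod 7). 22 = 3×6 + 4. So 5^{22} ≡ 5^{4} ≡ 2 (mod 7)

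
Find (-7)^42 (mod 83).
By repeated squaring (mod 83): (-7)^{1}≡76, (-7)^{2}≡49, (-7)^{4}≡77, (-7)^{8}≡36, (-7)^{16}≡51, (-7)^{32}≡28. Then (-7)^{42} = (-7)^{32+8+2} ≡ 28 × 36 × 49 ≡ 7 (mod 83)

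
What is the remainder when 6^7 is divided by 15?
By repeated squaring (mod 15): 6^{1}≡6, 6^{2}≡6, 6^{4}≡6. Then 6^{7} = 6^{4+2+1} ≡ 6 × 6 × 6 ≡ 6 (mod 15)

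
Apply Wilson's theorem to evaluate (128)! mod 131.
(130)! = (128)! × (129) × (130) ≡ -1 mod 131. So (128)! ≡ -1 × [(130)(129)]^(-1) ≡ 65 mod 131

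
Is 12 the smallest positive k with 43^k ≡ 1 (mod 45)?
Powers of 43 mod 45: 43^1≡43, 43^2≡4, 43^3≡37, 43^4≡16, 43^5≡13, 43^6≡19, 43^7≡7, 43^8≡31, 43^9≡28, 43^10≡34, 43^11≡22, 43^12≡1. First k with 43^k≡1 is k=12. Yes, ord_45(43) = 12.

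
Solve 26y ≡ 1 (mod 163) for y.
Since 163 is prime, by Fermat 26^(-1) ≡ 26^{161} ≡ 69 (mod 163). Verify: 26 × 69 = 1794 ≡ 1 (mod 163)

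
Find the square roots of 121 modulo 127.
The square roots of 121 mod 127 are 11 and 116. Verify: 11² = 121 ≡ 121 mod 127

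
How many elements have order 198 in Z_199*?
There are φ(199-1) = φ(198) = 60 primitive roots modulo 199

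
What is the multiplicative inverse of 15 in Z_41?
Since 41 is prime, by Fermat 15^(-1) ≡ 15^{39} ≡ 11 (mod 41). Verify: 15 × 11 = 165 ≡ 1 (mod 41)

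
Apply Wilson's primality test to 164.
(163)! mod 164 = 0. Since 0 ≢ -1 (mod 164), 164 is not prime.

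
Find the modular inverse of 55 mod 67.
Since 67 is prime, by Fermat 55^(-1) ≡ 55^{65} ≡ 39 mod 67. Verify: 55 × 39 = 2145 ≡ 1 mod 67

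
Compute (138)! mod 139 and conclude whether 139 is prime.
(138)! mod 139 = 138. Since 138 ≡ -1 (mod 139), 139 is prime.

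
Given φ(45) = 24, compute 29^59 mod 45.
By Euler: 29^{24} ≡ 1 mod 45 since gcd(29, 45) = 1. 59 = 2×24 + 11. So 29^{59} ≡ 29^{11} ≡ 14 mod 45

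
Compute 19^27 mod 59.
By repeated squaring (mod 59): 19^{1}≡19, 19^{2}≡7, 19^{4}≡49, 19^{8}≡41, 19^{16}≡29. Then 19^{27} = 19^{16+8+2+1} ≡ 29 × 41 × 7 × 19 ≡ 17 (mod 59)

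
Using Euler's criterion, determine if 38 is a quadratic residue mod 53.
By Euler's criterion: 38^{26} ≡ 1 mod 53. Since this equals 1, 38 is a QR.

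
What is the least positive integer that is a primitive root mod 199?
g = 3. For each prime q|198: 3^{99}≡198, 3^{66}≡106, 3^{18}≡125, none ≡ 1, so ord_199(3) = 198 and 3 is a primitive root.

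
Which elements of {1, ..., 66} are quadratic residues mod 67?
Quadratic residues modulo 67: {1, 4, 6, 9, 10, 14, 15, 16, 17, 19, 21, 22, 23, 24, 25, 26, 29, 33, 35, 36, 37, 39, 40, 47, 49, 54, 55, 56, 59, 60, 62, 64, 65}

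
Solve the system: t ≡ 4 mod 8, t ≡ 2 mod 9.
M = 8 × 9 = 72. M₁ = 9, y₁ ≡ 1 mod 8. M₂ = 8, y₂ ≡ 8 mod 9. t = 4×9×1 + 2×8×8 ≡ 20 mod 72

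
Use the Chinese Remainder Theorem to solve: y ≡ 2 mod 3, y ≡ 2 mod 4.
M = 3 × 4 = 12. M₁ = 4, y₁ ≡ 1 mod 3. M₂ = 3, y₂ ≡ 3 mod 4. y = 2×4×1 + 2×3×3 ≡ 2 mod 12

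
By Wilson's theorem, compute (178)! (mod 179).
By Wilson's theorem, (178)! ≡ -1 ≡ 178 (mod 179)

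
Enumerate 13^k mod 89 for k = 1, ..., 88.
13^1, 13^2, ..., 13^{88} mod 89: [13, 80, 61, 81, 74, 72, 46, 64, 31, 47, 77, 22, 19, 69, 7, 2, 26, 71, 33, 73, 59, 55, 3, 39, 62, 5, 65, 44, 38, 49, 14, 4, 52, 53, 66, 57, 29, 21, 6, 78, 35, 10, 41, 88, 76, 9, 28, 8, 15, 17, 43, 25, 58, 42, 12, 67, 70, 20, 82, 87, 63, 18, 56, 16, 30, 34, 86, 50, 27, 84, 24, 45, 51, 40, 75, 85, 37, 36, 23, 32, 60, 68, 83, 11, 54, 79, 48, 1]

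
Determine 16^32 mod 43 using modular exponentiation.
By repeated squaring (mod 43): 16^{1}≡16, 16^{2}≡41, 16^{4}≡4, 16^{8}≡16, 16^{16}≡41, 16^{32}≡4. So 16^{32} ≡ 4 (mod 43)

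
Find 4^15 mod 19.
By repeated squaring mod 19: 4^{1}≡4, 4^{2}≡16, 4^{4}≡9, 4^{8}≡5. Then 4^{15} = 4^{8+4+2+1} ≡ 5 × 9 × 16 × 4 ≡ 11 mod 19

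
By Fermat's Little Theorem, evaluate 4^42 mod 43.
By Fermat's Little Theorem, 4^{42} ≡ 1 (mod 43) since 43 is prime and gcd(4, 43) = 1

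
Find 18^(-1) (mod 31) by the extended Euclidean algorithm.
Extended GCD: 18(-12) + 31(7) = 1. So 18^(-1) ≡ -12 ≡ 19 (mod 31). Verify: 18 × 19 = 342 ≡ 1 (mod 31)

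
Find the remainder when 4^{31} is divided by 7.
By Fermat: 4^{6} ≡ 1 mod 7. 31 = 5×6 + 1. So 4^{31} ≡ 4^{1} ≡ 4 mod 7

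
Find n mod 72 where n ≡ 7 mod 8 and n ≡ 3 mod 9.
M = 8 × 9 = 72. M₁ = 9, y₁ ≡ 1 mod 8. M₂ = 8, y₂ ≡ 8 mod 9. n = 7×9×1 + 3×8×8 ≡ 39 mod 72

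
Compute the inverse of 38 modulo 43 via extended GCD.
Extended GCD: 38(17) + 43(-15) = 1. So 38^(-1) ≡ 17 (mod 43). Verify: 38 × 17 = 646 ≡ 1 (mod 43)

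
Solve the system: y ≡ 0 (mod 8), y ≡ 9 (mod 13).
M = 8 × 13 = 104. M₁ = 13, y₁ ≡ 5 (mod 8). M₂ = 8, y₂ ≡ 5 (mod 13). y = 0×13×5 + 9×8×5 ≡ 48 (mod 104)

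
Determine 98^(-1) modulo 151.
Since 151 is prime, by Fermat 98^(-1) ≡ 98^{149} ≡ 94 (mod 151). Verify: 98 × 94 = 9212 ≡ 1 (mod 151)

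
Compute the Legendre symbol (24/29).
(24/29) = 24^{14} mod 29 = 1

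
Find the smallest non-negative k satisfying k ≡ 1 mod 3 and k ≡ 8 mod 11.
M = 3 × 11 = 33. M₁ = 11, y₁ ≡ 2 mod 3. M₂ = 3, y₂ ≡ 4 mod 11. k = 1×11×2 + 8×3×4 ≡ 19 mod 33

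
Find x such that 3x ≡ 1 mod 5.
Since 5 is prime, by Fermat 3^(-1) ≡ 3^{3} ≡ 2 mod 5. Verify: 3 × 2 = 6 ≡ 1 mod 5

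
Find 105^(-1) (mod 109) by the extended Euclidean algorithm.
Extended GCD: 105(27) + 109(-26) = 1. So 105^(-1) ≡ 27 (mod 109). Verify: 105 × 27 = 2835 ≡ 1 (mod 109)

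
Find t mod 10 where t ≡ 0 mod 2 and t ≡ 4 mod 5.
M = 2 × 5 = 10. M₁ = 5, y₁ ≡ 1 mod 2. M₂ = 2, y₂ ≡ 3 mod 5. t = 0×5×1 + 4×2×3 ≡ 4 mod 10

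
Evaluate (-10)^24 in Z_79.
By repeated squaring mod 79: (-10)^{1}≡69, (-10)^{2}≡21, (-10)^{4}≡46, (-10)^{8}≡62, (-10)^{16}≡52. Then (-10)^{24} = (-10)^{16+8} ≡ 52 × 62 ≡ 64 mod 79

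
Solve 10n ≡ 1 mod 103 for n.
Since 103 is prime, by Fermat 10^(-1) ≡ 10^{101} ≡ 31 mod 103. Verify: 10 × 31 = 310 ≡ 1 mod 103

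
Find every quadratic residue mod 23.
Quadratic residues modulo 23: {1, 2, 3, 4, 6, 8, 9, 12, 13, 16, 18}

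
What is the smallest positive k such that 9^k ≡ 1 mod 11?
Powers of 9 mod 11: 9^1≡9, 9^2≡4, 9^3≡3, 9^4≡5, 9^5≡1. So the order of 9 is 5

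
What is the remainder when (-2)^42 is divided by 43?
Using Fermat: (-2)^{42} ≡ 1 (mod 43). 42 ≡ 0 (mod 42). So (-2)^{42} ≡ (-2)^{0} ≡ 1 (mod 43)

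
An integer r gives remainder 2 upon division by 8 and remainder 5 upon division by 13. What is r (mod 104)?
M = 8 × 13 = 104. M₁ = 13, y₁ ≡ 5 (mod 8). M₂ = 8, y₂ ≡ 5 (mod 13). r = 2×13×5 + 5×8×5 ≡ 18 (mod 104)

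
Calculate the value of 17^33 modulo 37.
By repeated squaring (mod 37): 17^{1}≡17, 17^{2}≡30, 17^{4}≡12, 17^{8}≡33, 17^{16}≡16, 17^{32}≡34. Then 17^{33} = 17^{32+1} ≡ 34 × 17 ≡ 23 (mod 37)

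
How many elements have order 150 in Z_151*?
There are φ(151-1) = φ(150) = 40 primitive roots modulo 151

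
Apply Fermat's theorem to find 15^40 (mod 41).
By Fermat's Little Theorem, 15^{40} ≡ 1 (mod 41) since 41 is prime and gcd(15, 41) = 1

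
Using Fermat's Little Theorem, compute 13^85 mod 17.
By Fermat: 13^{16} ≡ 1 mod 17. 85 = 5×16 + 5. So 13^{85} ≡ 13^{5} ≡ 13 mod 17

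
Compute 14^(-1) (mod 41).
Since 41 is prime, by Fermat 14^(-1) ≡ 14^{39} ≡ 3 (mod 41). Verify: 14 × 3 = 42 ≡ 1 (mod 41)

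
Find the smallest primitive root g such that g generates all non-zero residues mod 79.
g = 3. For each prime q|78: 3^{39}≡78, 3^{26}≡23, 3^{6}≡18, none ≡ 1, so ord_79(3) = 78 and 3 is a primitive root.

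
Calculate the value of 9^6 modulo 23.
By repeated squaring (mod 23): 9^{1}≡9, 9^{2}≡12, 9^{4}≡6. Then 9^{6} = 9^{4+2} ≡ 6 × 12 ≡ 3 (mod 23)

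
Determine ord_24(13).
Powers of 13 mod 24: 13^1≡13, 13^2≡1. Order = 2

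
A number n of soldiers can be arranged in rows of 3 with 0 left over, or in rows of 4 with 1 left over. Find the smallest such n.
M = 3 × 4 = 12. M₁ = 4, y₁ ≡ 1 mod 3. M₂ = 3, y₂ ≡ 3 mod 4. n = 0×4×1 + 1×3×3 ≡ 9 mod 12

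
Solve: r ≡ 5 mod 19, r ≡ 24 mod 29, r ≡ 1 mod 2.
M = 19 × 29 × 2 = 1102. M₁ = 58, y₁ ≡ 1 mod 19. M₂ = 38, y₂ ≡ 13 mod 29. M₃ = 551, y₃ ≡ 1 mod 2. r = 5×58×1 + 24×38×13 + 1×551×1 ≡ 575 mod 1102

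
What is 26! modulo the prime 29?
(28)! = (26)! × (27) × (28) ≡ -1 mod 29. So (26)! ≡ -1 × [(28)(27)]^(-1) ≡ 14 mod 29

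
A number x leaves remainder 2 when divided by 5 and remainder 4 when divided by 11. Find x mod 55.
M = 5 × 11 = 55. M₁ = 11, y₁ ≡ 1 mod 5. M₂ = 5, y₂ ≡ 9 mod 11. x = 2×11×1 + 4×5×9 ≡ 37 mod 55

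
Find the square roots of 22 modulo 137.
The square roots of 22 mod 137 are 61 and 76. Verify: 61² = 3721 ≡ 22 mod 137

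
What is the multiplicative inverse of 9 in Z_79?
Since 79 is prime, by Fermat 9^(-1) ≡ 9^{77} ≡ 44 mod 79. Verify: 9 × 44 = 396 ≡ 1 mod 79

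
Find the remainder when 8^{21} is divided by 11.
By Fermat: 8^{10} ≡ 1 (mod 11). 21 = 2×10 + 1. So 8^{21} ≡ 8^{1} ≡ 8 (mod 11)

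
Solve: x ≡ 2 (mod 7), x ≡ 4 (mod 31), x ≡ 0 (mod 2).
M = 7 × 31 × 2 = 434. M₁ = 62, y₁ ≡ 6 (mod 7). M₂ = 14, y₂ ≡ 20 (mod 31). M₃ = 217, y₃ ≡ 1 (mod 2). x = 2×62×6 + 4×14×20 + 0×217×1 ≡ 128 (mod 434)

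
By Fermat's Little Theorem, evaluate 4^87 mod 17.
By Fermat: 4^{16} ≡ 1 (mod 17). 87 = 5×16 + 7. So 4^{87} ≡ 4^{7} ≡ 13 (mod 17)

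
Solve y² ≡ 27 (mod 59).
The square roots of 27 mod 59 are 26 and 33. Verify: 26² = 676 ≡ 27 (mod 59)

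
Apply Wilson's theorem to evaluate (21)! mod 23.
(22)! = (21)! × (22) ≡ -1 mod 23. So (21)! ≡ -1 × (22)^(-1) ≡ (-1)×(-1) = 1 mod 23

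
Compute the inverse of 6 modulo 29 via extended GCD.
Extended GCD: 6(5) + 29(-1) = 1. So 6^(-1) ≡ 5 mod 29. Verify: 6 × 5 = 30 ≡ 1 mod 29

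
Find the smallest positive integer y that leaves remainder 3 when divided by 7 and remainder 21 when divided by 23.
M = 7 × 23 = 161. M₁ = 23, y₁ ≡ 4 mod 7. M₂ = 7, y₂ ≡ 10 mod 23. y = 3×23×4 + 21×7×10 ≡ 136 mod 161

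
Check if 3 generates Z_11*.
3^{5} ≡ 1 mod 11 and 5 < 10, so ord_11(3) = 5 ≠ 10 and 3 is not a primitive root.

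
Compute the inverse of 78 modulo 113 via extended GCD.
Extended GCD: 78(-42) + 113(29) = 1. So 78^(-1) ≡ -42 ≡ 71 mod 113. Verify: 78 × 71 = 5538 ≡ 1 mod 113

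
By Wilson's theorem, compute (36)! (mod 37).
By Wilson's theorem, (36)! ≡ -1 ≡ 36 (mod 37)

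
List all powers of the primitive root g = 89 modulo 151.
89^1, 89^2, ..., 89^{150} mod 151: [89, 69, 101, 80, 23, 84, 77, 58, 28, 76, 120, 110, 126, 40, 87, 42, 114, 29, 14, 38, 60, 55, 63, 20, 119, 21, 57, 90, 7, 19, 30, 103, 107, 10, 135, 86, 104, 45, 79, 85, 15, 127, 129, 5, 143, 43, 52, 98, 115, 118, 83, 139, 140, 78, 147, 97, 26, 49, 133, 59, 117, 145, 70, 39, 149, 124, 13, 100, 142, 105, 134, 148, 35, 95, 150, 62, 82, 50, 71, 128, 67, 74, 93, 123, 75, 31, 41, 25, 111, 64, 109, 37, 122, 137, 113, 91, 96, 88, 131, 32, 130, 94, 61, 144, 132, 121, 48, 44, 141, 16, 65, 47, 106, 72, 66, 136, 24, 22, 146, 8, 108, 99, 53, 36, 33, 68, 12, 11, 73, 4, 54, 125, 102, 18, 92, 34, 6, 81, 112, 2, 27, 138, 51, 9, 46, 17, 3, 116, 56, 1]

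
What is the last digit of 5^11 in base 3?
Using Fermat: 5^{2} ≡ 1 mod 3. 11 ≡ 1 mod 2. So 5^{11} ≡ 5^{1} ≡ 2 mod 3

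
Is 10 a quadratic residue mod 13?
By Euler's criterion: 10^{6} ≡ 1 (mod 13). Since this equals 1, 10 is a QR.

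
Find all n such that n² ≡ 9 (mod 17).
The square roots of 9 mod 17 are 14 and 3. Verify: 14² = 196 ≡ 9 (mod 17)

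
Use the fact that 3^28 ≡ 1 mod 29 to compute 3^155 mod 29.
By Fermat: 3^{28} ≡ 1 mod 29. 155 = 5×28 + 15. So 3^{155} ≡ 3^{15} ≡ 26 mod 29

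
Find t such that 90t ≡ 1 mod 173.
Since 173 is prime, by Fermat 90^(-1) ≡ 90^{171} ≡ 25 mod 173. Verify: 90 × 25 = 2250 ≡ 1 mod 173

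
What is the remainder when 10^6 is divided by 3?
Using Fermat: 10^{2} ≡ 1 mod 3. 6 ≡ 0 mod 2. So 10^{6} ≡ 10^{0} ≡ 1 mod 3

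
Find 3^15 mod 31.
By repeated squaring mod 31: 3^{1}≡3, 3^{2}≡9, 3^{4}≡19, 3^{8}≡20. Then 3^{15} = 3^{8+4+2+1} ≡ 20 × 19 × 9 × 3 ≡ 30 mod 31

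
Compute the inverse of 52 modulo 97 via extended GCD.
Extended GCD: 52(28) + 97(-15) = 1. So 52^(-1) ≡ 28 (mod 97). Verify: 52 × 28 = 1456 ≡ 1 (mod 97)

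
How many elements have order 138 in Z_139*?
A prime p has φ(p-1) primitive roots; here φ(138) = 44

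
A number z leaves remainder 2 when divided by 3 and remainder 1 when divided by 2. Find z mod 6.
M = 3 × 2 = 6. M₁ = 2, y₁ ≡ 2 mod 3. M₂ = 3, y₂ ≡ 1 mod 2. z = 2×2×2 + 1×3×1 ≡ 5 mod 6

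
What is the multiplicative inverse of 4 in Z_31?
Since 31 is prime, by Fermat 4^(-1) ≡ 4^{29} ≡ 8 mod 31. Verify: 4 × 8 = 32 ≡ 1 mod 31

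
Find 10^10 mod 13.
By repeated squaring mod 13: 10^{1}≡10, 10^{2}≡9, 10^{4}≡3, 10^{8}≡9. Then 10^{10} = 10^{8+2} ≡ 9 × 9 ≡ 3 mod 13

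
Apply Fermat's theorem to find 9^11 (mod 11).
By Fermat: 9^{10} ≡ 1 (mod 11). So 9^{11} = 9^{10} · 9^{1} ≡ 9^{1} ≡ 9 (mod 11)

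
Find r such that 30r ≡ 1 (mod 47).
Since 47 is prime, by Fermat 30^(-1) ≡ 30^{45} ≡ 11 (mod 47). Verify: 30 × 11 = 330 ≡ 1 (mod 47)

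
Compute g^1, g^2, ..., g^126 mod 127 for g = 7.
7^1, 7^2, ..., 7^{126} mod 127: [7, 49, 89, 115, 43, 47, 75, 17, 119, 71, 116, 50, 96, 37, 5, 35, 118, 64, 67, 88, 108, 121, 85, 87, 101, 72, 123, 99, 58, 25, 48, 82, 66, 81, 59, 32, 97, 44, 54, 124, 106, 107, 114, 36, 125, 113, 29, 76, 24, 41, 33, 104, 93, 16, 112, 22, 27, 62, 53, 117, 57, 18, 126, 120, 78, 38, 12, 84, 80, 52, 110, 8, 56, 11, 77, 31, 90, 122, 92, 9, 63, 60, 39, 19, 6, 42, 40, 26, 55, 4, 28, 69, 102, 79, 45, 61, 46, 68, 95, 30, 83, 73, 3, 21, 20, 13, 91, 2, 14, 98, 51, 103, 86, 94, 23, 34, 111, 15, 105, 100, 65, 74, 10, 70, 109, 1]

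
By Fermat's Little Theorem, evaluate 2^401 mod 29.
By Fermat: 2^{28} ≡ 1 (mod 29). 401 ≡ 9 (mod 28). So 2^{401} ≡ 2^{9} ≡ 19 (mod 29)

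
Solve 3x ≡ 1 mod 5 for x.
Since 5 is prime, by Fermat 3^(-1) ≡ 3^{3} ≡ 2 mod 5. Verify: 3 × 2 = 6 ≡ 1 mod 5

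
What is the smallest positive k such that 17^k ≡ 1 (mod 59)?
Powers of 17 mod 59: 17^1≡17, 17^2≡53, 17^3≡16, 17^4≡36, 17^5≡22, 17^6≡20, 17^7≡45, 17^8≡57, 17^9≡25, 17^10≡12, 17^11≡27, 17^12≡46, 17^13≡15, 17^14≡19, 17^15≡28, 17^16≡4, 17^17≡9, 17^18≡35, 17^19≡5, 17^20≡26, 17^21≡29, 17^22≡21, 17^23≡3, 17^24≡51, 17^25≡41, 17^26≡48, 17^27≡49, 17^28≡7, 17^29≡1. ord_59(17) = 29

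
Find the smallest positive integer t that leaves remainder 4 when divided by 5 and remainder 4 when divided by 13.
M = 5 × 13 = 65. M₁ = 13, y₁ ≡ 2 mod 5. M₂ = 5, y₂ ≡ 8 mod 13. t = 4×13×2 + 4×5×8 ≡ 4 mod 65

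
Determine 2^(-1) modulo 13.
Since 13 is prime, by Fermat 2^(-1) ≡ 2^{11} ≡ 7 mod 13. Verify: 2 × 7 = 14 ≡ 1 mod 13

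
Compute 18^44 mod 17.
Using Fermat: 18^{16} ≡ 1 (mod 17). 44 ≡ 12 (mod 16). So 18^{44} ≡ 18^{12} ≡ 1 (mod 17)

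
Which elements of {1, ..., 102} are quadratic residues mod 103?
Quadratic residues modulo 103: {1, 2, 4, 7, 8, 9, 13, 14, 15, 16, 17, 18, 19, 23, 25, 26, 28, 29, 30, 32, 33, 34, 36, 38, 41, 46, 49, 50, 52, 55, 56, 58, 59, 60, 61, 63, 64, 66, 68, 72, 76, 79, 81, 82, 83, 91, 92, 93, 97, 98, 100}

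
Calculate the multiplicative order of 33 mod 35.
Powers of 33 mod 35: 33^1≡33, 33^2≡4, 33^3≡27, 33^4≡16, 33^5≡3, 33^6≡29, 33^7≡12, 33^8≡11, 33^9≡13, 33^10≡9, 33^11≡17, 33^12≡1. So the order of 33 is 12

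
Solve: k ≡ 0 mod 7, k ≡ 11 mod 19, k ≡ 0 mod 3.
M = 7 × 19 × 3 = 399. M₁ = 57, y₁ ≡ 1 mod 7. M₂ = 21, y₂ ≡ 10 mod 19. M₃ = 133, y₃ ≡ 1 mod 3. k = 0×57×1 + 11×21×10 + 0×133×1 ≡ 315 mod 399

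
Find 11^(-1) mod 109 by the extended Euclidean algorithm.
Extended GCD: 11(10) + 109(-1) = 1. So 11^(-1) ≡ 10 mod 109. Verify: 11 × 10 = 110 ≡ 1 mod 109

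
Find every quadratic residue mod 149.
QRs mod 149: {1, 4, 5, 6, 7, 9, 16, 17, 19, 20, 22, 24, 25, 26, 28, 29, 30, 31, 33, 35, 36, 37, 39, 42, 45, 46, 47, 49, 53, 54, 61, 63, 64, 67, 68, 69, 73, 76, 80, 81, 82, 85, 86, 88, 95, 96, 100, 102, 103, 104, 107, 110, 112, 113, 114, 116, 118, 119, 120, 121, 123, 124, 125, 127, 129, 130, 132, 133, 140, 142, 143, 144, 145, 148}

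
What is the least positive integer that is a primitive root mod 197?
g = 2. Powers: [2, 4, 8, 16, 32, 64, 128, 59, 118, ...] generates all 196 non-zero residues.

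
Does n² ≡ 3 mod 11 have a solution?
By Euler's criterion: 3^{5} ≡ 1 mod 11. Since this equals 1, 3 is a QR.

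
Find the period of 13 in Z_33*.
Powers of 13 mod 33: 13^1≡13, 13^2≡4, 13^3≡19, 13^4≡16, 13^5≡10, 13^6≡31, 13^7≡7, 13^8≡25, 13^9≡28, 13^10≡1. ord_33(13) = 10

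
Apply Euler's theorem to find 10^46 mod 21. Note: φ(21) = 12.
By Euler: 10^{12} ≡ 1 mod 21 since gcd(10, 21) = 1. 46 = 3×12 + 10. So 10^{46} ≡ 10^{10} ≡ 4 mod 21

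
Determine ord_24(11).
Powers of 11 mod 24: 11^1≡11, 11^2≡1. ord_24(11) = 2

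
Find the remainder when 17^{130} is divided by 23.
By Fermat: 17^{22} ≡ 1 (mod 23). 130 = 5×22 + 20. So 17^{130} ≡ 17^{20} ≡ 16 (mod 23)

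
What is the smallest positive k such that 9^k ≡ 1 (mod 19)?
Powers of 9 mod 19: 9^1≡9, 9^2≡5, 9^3≡7, 9^4≡6, 9^5≡16, 9^6≡11, 9^7≡4, 9^8≡17, 9^9≡1. ord_19(9) = 9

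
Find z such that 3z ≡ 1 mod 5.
Since 5 is prime, by Fermat 3^(-1) ≡ 3^{3} ≡ 2 mod 5. Verify: 3 × 2 = 6 ≡ 1 mod 5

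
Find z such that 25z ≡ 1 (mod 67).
Since 67 is prime, by Fermat 25^(-1) ≡ 25^{65} ≡ 59 (mod 67). Verify: 25 × 59 = 1475 ≡ 1 (mod 67)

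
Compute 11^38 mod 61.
By repeated squaring (mod 61): 11^{1}≡11, 11^{2}≡60, 11^{4}≡1, 11^{8}≡1, 11^{16}≡1, 11^{32}≡1. Then 11^{38} = 11^{32+4+2} ≡ 1 × 1 × 60 ≡ 60 (mod 61)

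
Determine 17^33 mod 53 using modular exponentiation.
By repeated squaring mod 53: 17^{1}≡17, 17^{2}≡24, 17^{4}≡46, 17^{8}≡49, 17^{16}≡16, 17^{32}≡44. Then 17^{33} = 17^{32+1} ≡ 44 × 17 ≡ 6 mod 53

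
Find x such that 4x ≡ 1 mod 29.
Since 29 is prime, by Fermat 4^(-1) ≡ 4^{27} ≡ 22 mod 29. Verify: 4 × 22 = 88 ≡ 1 mod 29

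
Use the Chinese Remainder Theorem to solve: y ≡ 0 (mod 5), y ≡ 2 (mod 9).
M = 5 × 9 = 45. M₁ = 9, y₁ ≡ 4 (mod 5). M₂ = 5, y₂ ≡ 2 (mod 9). y = 0×9×4 + 2×5×2 ≡ 20 (mod 45)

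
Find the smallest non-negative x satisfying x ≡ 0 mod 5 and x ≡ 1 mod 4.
M = 5 × 4 = 20. M₁ = 4, y₁ ≡ 4 mod 5. M₂ = 5, y₂ ≡ 1 mod 4. x = 0×4×4 + 1×5×1 ≡ 5 mod 20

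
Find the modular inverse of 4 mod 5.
Since 5 is prime, by Fermat 4^(-1) ≡ 4^{3} ≡ 4 (mod 5). Verify: 4 × 4 = 16 ≡ 1 (mod 5)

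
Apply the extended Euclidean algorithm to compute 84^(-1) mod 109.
Extended GCD: 84(-48) + 109(37) = 1. So 84^(-1) ≡ -48 ≡ 61 (mod 109). Verify: 84 × 61 = 5124 ≡ 1 (mod 109)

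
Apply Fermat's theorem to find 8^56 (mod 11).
By Fermat: 8^{10} ≡ 1 (mod 11). 56 = 5×10 + 6. So 8^{56} ≡ 8^{6} ≡ 3 (mod 11)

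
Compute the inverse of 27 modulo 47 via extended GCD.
Extended GCD: 27(7) + 47(-4) = 1. So 27^(-1) ≡ 7 mod 47. Verify: 27 × 7 = 189 ≡ 1 mod 47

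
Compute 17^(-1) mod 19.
Since 19 is prime, by Fermat 17^(-1) ≡ 17^{17} ≡ 9 mod 19. Verify: 17 × 9 = 153 ≡ 1 mod 19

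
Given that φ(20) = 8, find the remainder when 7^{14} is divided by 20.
By Euler: 7^{8} ≡ 1 mod 20 since gcd(7, 20) = 1. 14 = 1×8 + 6. So 7^{14} ≡ 7^{6} ≡ 9 mod 20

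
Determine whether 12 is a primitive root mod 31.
ord_31(12) divides 30. For each prime q|30: 12^{15}≡30, 12^{10}≡25, 12^{6}≡2, none ≡ 1. So 12 has order 30 and is a primitive root mod 31.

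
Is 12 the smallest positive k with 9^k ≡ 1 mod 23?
Powers of 9 mod 23: 9^1≡9, 9^2≡12, 9^3≡16, 9^4≡6, 9^5≡8, 9^6≡3, 9^7≡4, 9^8≡13, 9^9≡2, 9^10≡18, 9^11≡1. Already 9^11≡1, so the order is 11 < 12. No, the actual order is 11.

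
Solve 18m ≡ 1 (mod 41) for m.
Since 41 is prime, by Fermat 18^(-1) ≡ 18^{39} ≡ 16 (mod 41). Verify: 18 × 16 = 288 ≡ 1 (mod 41)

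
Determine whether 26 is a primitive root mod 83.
26^{41} ≡ 1 mod 83 and 41 < 82, so ord_83(26) = 41 ≠ 82 and 26 is not a primitive root.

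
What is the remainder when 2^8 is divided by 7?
Using Fermat: 2^{6} ≡ 1 (mod 7). 8 ≡ 2 (mod 6). So 2^{8} ≡ 2^{2} ≡ 4 (mod 7)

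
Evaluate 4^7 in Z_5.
Using Fermat: 4^{4} ≡ 1 (mod 5). 7 ≡ 3 (mod 4). So 4^{7} ≡ 4^{3} ≡ 4 (mod 5)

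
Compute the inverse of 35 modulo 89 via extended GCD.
Extended GCD: 35(28) + 89(-11) = 1. So 35^(-1) ≡ 28 (mod 89). Verify: 35 × 28 = 980 ≡ 1 (mod 89)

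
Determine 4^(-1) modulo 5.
Since 5 is prime, by Fermat 4^(-1) ≡ 4^{3} ≡ 4 mod 5. Verify: 4 × 4 = 16 ≡ 1 mod 5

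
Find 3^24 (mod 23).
Using Fermat: 3^{22} ≡ 1 (mod 23). 24 ≡ 2 (mod 22). So 3^{24} ≡ 3^{2} ≡ 9 (mod 23)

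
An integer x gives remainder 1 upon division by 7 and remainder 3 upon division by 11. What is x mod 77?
M = 7 × 11 = 77. M₁ = 11, y₁ ≡ 2 mod 7. M₂ = 7, y₂ ≡ 8 mod 11. x = 1×11×2 + 3×7×8 ≡ 36 mod 77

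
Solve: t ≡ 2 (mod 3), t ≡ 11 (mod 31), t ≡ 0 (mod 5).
M = 3 × 31 × 5 = 465. M₁ = 155, y₁ ≡ 2 (mod 3). M₂ = 15, y₂ ≡ 29 (mod 31). M₃ = 93, y₃ ≡ 2 (mod 5). t = 2×155×2 + 11×15×29 + 0×93×2 ≡ 290 (mod 465)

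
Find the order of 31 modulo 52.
Powers of 31 mod 52: 31^1≡31, 31^2≡25, 31^3≡47, 31^4≡1. So the order of 31 is 4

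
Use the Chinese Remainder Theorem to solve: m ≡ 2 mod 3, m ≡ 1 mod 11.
M = 3 × 11 = 33. M₁ = 11, y₁ ≡ 2 mod 3. M₂ = 3, y₂ ≡ 4 mod 11. m = 2×11×2 + 1×3×4 ≡ 23 mod 33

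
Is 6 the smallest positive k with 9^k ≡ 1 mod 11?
Powers of 9 mod 11: 9^1≡9, 9^2≡4, 9^3≡3, 9^4≡5, 9^5≡1. Already 9^5≡1, so the order is 5 < 6. No, the actual order is 5.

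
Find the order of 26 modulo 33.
Powers of 26 mod 33: 26^1≡26, 26^2≡16, 26^3≡20, 26^4≡25, 26^5≡23, 26^6≡4, 26^7≡5, 26^8≡31, 26^9≡14, 26^10≡1. ord_33(26) = 10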